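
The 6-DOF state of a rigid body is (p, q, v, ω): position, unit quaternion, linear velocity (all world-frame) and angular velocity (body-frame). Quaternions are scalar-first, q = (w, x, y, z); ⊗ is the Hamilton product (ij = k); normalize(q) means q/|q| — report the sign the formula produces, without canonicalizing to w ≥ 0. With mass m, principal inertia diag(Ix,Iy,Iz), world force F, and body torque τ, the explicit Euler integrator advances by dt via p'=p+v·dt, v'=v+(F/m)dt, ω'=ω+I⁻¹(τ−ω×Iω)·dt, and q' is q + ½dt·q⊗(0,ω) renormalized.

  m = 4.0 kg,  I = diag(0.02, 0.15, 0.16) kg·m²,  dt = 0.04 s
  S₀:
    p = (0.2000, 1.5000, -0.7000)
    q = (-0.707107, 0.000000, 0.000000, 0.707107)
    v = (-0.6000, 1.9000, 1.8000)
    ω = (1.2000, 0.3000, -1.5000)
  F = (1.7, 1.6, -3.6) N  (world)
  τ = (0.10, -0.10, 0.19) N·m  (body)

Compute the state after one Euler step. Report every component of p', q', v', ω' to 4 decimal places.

p' = (0.1760, 1.5760, -0.6280)
q' = (-0.6854, -0.0212, 0.0127, 0.7278)
v' = (-0.5830, 1.9160, 1.7640)
ω' = (1.4090, 0.2061, -1.4642)

new position p' = (0.1760, 1.5760, -0.6280)
v + (F/m)dt = (-0.5830, 1.9160, 1.7640)
precession coupling ω×(Iω) = (-0.0045, 0.2520, 0.0468)
(τ − ω×Iω)/I = (5.2250, -2.3467, 0.8950)
ω' = ω + α·dt = (1.4090, 0.2061, -1.4642)
2q̇ = q⊗(0,ω) = (1.0606605, -1.0606605, 0.6363963, 1.0606605)
q + ½dt·q⊗(0,ω), renormalized = (-0.6854, -0.0212, 0.0127, 0.7278)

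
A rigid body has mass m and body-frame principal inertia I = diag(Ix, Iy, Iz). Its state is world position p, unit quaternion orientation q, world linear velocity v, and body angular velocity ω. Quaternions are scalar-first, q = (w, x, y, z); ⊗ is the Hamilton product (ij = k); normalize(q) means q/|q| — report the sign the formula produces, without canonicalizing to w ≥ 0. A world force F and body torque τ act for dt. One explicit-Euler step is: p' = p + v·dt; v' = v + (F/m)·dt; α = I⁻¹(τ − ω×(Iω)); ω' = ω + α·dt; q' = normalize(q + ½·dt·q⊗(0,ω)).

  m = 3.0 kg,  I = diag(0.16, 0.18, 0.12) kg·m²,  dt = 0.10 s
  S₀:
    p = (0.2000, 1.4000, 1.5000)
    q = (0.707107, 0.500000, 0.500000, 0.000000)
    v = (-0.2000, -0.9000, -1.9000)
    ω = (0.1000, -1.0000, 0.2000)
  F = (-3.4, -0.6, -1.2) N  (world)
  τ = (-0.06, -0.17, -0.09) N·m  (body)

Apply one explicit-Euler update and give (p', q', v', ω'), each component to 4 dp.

p' = (0.1800, 1.3100, 1.3100)
q' = (0.7287, 0.5079, 0.4590, -0.0204)
v' = (-0.3133, -0.9200, -1.9400)
ω' = (0.0550, -1.0949, 0.1267)

(τ − ω×Iω)/I = (-0.4500, -0.9489, -0.7333)
ω' = ω + α·dt = (0.0550, -1.0949, 0.1267)
Hamilton product q⊗(0,ω) = (0.4500000, 0.1707107, -0.8071070, -0.4085786)
updated quaternion q' = (0.7287, 0.5079, 0.4590, -0.0204)
a = (-1.1333, -0.2000, -0.4000)
new position p' = (0.1800, 1.3100, 1.3100)
v + (F/m)dt = (-0.3133, -0.9200, -1.9400)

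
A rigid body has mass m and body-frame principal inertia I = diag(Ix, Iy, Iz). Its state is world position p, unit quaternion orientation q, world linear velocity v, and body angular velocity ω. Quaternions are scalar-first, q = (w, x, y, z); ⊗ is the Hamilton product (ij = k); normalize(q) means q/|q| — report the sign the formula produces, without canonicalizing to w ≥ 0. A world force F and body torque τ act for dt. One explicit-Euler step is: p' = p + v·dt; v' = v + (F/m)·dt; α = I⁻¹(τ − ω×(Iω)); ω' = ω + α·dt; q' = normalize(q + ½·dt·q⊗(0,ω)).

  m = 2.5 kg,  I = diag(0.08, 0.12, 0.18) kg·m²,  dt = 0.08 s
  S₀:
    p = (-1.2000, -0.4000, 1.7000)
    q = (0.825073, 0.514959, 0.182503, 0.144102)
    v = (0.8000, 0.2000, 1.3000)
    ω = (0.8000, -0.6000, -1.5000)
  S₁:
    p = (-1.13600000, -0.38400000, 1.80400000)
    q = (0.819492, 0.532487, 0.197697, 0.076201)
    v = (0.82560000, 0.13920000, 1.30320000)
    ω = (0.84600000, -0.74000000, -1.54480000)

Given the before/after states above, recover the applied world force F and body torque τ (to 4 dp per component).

F = (0.8000, -1.9000, 0.1000)
τ = (0.1000, -0.0900, -0.1200)

Δv = v₁−v₀ = (0.02560000, -0.06080000, 0.00320000)
applied force F = (0.8000, -1.9000, 0.1000)
rate change Δω = (0.04600000, -0.14000000, -0.04480000)
precession coupling = (0.0540, 0.1200, -0.0192)
I·α + gyro = (0.1000, -0.0900, -0.1200)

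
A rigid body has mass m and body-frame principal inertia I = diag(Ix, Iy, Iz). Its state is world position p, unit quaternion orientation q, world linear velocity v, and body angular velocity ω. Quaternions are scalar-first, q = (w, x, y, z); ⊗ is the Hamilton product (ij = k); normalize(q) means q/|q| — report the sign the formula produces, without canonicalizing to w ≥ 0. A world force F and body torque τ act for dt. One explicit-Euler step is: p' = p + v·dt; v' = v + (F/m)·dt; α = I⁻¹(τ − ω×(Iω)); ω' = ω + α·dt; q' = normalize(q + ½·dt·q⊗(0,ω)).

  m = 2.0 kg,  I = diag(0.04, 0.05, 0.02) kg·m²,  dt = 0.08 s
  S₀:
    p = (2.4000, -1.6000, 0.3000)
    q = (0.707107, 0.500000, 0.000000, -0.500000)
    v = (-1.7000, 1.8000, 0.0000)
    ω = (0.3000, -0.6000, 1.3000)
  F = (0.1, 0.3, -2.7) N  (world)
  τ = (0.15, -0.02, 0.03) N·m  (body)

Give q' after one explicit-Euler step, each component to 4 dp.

q⊗(0,ω) = (0.5000000, -0.0878679, -1.2242642, 0.6192391)
updated quaternion q' = (0.7259, 0.4956, -0.0489, -0.4744)

q' = (0.7259, 0.4956, -0.0489, -0.4744)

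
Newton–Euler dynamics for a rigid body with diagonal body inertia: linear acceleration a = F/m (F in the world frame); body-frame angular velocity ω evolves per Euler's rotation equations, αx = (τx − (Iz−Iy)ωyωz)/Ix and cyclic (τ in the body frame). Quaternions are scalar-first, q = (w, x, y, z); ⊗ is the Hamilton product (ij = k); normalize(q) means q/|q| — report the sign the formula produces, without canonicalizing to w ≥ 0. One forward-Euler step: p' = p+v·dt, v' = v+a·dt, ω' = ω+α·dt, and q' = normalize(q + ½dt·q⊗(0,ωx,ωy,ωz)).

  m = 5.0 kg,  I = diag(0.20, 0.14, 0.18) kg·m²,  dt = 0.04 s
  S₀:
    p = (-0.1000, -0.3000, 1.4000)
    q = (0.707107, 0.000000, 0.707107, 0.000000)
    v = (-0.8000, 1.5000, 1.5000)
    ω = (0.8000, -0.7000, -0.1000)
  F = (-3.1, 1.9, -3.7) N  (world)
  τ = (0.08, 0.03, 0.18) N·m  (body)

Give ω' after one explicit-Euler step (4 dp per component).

ω' = (0.8154, -0.6910, -0.0675)

α = I⁻¹(τ − ω×Iω) = (0.3860, 0.2257, 0.8133)
new body rate ω' = (0.8154, -0.6910, -0.0675)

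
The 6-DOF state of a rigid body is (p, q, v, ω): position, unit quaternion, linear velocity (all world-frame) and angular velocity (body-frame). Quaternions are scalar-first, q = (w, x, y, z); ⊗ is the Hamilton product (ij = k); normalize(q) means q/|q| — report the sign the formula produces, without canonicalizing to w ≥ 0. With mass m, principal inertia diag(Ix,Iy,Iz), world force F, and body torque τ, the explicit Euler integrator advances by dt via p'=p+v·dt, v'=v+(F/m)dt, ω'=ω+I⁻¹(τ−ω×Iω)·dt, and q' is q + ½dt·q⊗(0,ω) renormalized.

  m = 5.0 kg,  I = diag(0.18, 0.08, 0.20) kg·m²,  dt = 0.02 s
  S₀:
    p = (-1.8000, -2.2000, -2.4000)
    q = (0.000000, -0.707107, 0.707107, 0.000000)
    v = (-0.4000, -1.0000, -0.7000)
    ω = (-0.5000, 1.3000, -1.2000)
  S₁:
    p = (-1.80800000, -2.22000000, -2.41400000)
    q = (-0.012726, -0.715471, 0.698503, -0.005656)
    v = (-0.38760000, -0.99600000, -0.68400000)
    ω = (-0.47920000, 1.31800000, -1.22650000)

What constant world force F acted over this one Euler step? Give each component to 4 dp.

velocity change Δv = (0.01240000, 0.00400000, 0.01600000)
applied force F = (3.1000, 1.0000, 4.0000)

F = (3.1000, 1.0000, 4.0000)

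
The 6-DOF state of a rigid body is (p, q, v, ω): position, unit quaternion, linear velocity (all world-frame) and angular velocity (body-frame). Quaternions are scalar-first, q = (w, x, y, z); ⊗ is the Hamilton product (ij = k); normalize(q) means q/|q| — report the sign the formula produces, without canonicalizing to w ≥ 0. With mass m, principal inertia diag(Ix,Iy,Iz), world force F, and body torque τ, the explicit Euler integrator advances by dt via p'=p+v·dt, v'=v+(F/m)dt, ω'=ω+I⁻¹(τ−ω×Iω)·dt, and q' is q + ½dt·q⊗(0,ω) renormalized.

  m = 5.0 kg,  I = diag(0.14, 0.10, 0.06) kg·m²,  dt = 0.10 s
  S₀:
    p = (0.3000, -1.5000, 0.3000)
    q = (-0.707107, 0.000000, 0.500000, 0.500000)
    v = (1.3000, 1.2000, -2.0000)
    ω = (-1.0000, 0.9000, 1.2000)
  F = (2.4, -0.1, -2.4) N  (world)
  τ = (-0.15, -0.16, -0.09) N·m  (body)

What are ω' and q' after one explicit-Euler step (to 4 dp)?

ω' = (-1.0763, 0.8360, 0.9900)
q' = (-0.7565, 0.0427, 0.4414, 0.4806)

ω×(Iω) gyroscopic = (-0.0432, -0.0960, 0.0360)
(τ − ω×Iω)/I = (-0.7629, -0.6400, -2.1000)
new body rate ω' = (-1.0763, 0.8360, 0.9900)
q⊗(0,ω) = (-1.0500000, 0.8571070, -1.1363963, -0.3485284)
q' = normalize(q + ½dt·q⊗(0,ω)) = (-0.7565, 0.0427, 0.4414, 0.4806)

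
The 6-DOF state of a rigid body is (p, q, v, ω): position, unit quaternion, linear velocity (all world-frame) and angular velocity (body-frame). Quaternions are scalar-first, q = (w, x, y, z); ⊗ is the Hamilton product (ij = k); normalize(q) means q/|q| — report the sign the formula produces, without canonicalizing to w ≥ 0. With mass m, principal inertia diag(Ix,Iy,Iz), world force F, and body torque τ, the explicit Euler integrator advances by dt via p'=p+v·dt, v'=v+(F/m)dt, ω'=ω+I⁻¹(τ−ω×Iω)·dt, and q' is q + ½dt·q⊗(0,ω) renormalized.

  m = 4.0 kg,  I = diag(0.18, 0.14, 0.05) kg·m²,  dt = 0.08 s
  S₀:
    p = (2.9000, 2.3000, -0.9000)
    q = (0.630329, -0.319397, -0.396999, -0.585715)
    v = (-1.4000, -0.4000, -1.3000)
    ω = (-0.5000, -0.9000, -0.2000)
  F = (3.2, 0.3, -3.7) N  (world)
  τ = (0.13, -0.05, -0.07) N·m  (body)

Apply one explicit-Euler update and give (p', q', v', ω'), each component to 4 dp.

angular accel α = (0.8122, -0.4500, -1.0400)
new body rate ω' = (-0.4350, -0.9360, -0.2832)
2q̇ = q⊗(0,ω) = (-0.6341406, -0.7629082, -0.3383180, -0.0371080)
updated quaternion q' = (0.6044, -0.3496, -0.4102, -0.5867)
linear accel F/m = (0.8000, 0.0750, -0.9250)
p' = p + v·dt = (2.7880, 2.2680, -1.0040)
v + (F/m)dt = (-1.3360, -0.3940, -1.3740)

p' = (2.7880, 2.2680, -1.0040)
q' = (0.6044, -0.3496, -0.4102, -0.5867)
v' = (-1.3360, -0.3940, -1.3740)
ω' = (-0.4350, -0.9360, -0.2832)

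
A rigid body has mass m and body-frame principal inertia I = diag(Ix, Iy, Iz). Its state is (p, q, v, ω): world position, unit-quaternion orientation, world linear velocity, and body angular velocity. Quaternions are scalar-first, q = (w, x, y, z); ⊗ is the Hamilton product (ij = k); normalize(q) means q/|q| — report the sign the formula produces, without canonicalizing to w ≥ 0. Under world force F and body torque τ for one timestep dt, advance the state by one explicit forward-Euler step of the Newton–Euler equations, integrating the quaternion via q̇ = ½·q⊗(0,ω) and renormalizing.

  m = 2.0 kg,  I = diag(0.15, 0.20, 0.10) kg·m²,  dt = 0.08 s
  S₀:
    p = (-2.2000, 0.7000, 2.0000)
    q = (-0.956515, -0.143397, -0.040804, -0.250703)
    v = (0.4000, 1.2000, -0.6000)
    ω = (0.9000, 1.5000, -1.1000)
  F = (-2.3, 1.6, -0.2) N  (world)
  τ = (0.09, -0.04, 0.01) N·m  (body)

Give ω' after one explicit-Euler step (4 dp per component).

ω' = (0.8600, 1.5038, -1.1460)

gyro term ω×Iω = (0.1650, -0.0495, 0.0675)
angular accel α = (-0.5000, 0.0475, -0.5750)
ω + α·dt = (0.8600, 1.5038, -1.1460)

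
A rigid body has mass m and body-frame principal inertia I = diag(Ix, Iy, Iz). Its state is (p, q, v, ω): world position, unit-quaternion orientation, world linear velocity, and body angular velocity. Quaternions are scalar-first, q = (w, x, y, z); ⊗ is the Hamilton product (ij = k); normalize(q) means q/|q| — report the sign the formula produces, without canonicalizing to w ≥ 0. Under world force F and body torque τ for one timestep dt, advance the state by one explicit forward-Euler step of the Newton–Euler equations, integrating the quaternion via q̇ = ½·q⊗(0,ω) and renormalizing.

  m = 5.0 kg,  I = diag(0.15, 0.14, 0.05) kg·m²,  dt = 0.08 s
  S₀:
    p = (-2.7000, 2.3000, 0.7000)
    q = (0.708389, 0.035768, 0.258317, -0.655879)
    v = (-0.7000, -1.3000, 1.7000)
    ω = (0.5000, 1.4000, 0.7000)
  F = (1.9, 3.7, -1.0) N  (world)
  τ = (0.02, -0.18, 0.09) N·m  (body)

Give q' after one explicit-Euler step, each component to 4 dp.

Hamilton product q⊗(0,ω) = (0.0795875, 1.4532470, 0.6387675, 0.4167890)
q + ½dt·q⊗(0,ω), renormalized = (0.7100, 0.0937, 0.2833, -0.6378)

q' = (0.7100, 0.0937, 0.2833, -0.6378)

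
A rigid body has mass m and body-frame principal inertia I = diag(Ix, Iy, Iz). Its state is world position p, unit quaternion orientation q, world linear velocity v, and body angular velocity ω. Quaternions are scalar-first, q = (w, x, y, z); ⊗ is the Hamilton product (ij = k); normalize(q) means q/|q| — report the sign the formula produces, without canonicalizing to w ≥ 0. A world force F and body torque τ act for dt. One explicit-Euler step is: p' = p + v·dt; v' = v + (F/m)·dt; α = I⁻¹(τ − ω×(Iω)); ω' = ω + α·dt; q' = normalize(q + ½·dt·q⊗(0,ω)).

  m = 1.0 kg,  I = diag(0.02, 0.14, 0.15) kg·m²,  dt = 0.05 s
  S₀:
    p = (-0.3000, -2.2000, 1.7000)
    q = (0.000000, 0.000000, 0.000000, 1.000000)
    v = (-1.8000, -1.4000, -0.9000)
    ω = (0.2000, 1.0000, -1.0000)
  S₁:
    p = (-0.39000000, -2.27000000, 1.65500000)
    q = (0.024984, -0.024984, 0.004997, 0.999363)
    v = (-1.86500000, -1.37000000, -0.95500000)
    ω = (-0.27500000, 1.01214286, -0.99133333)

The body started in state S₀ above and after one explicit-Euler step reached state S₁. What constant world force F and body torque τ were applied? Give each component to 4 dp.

F = (-1.3000, 0.6000, -1.1000)
τ = (-0.2000, 0.0600, 0.0500)

Δv = v₁−v₀ = (-0.06500000, 0.03000000, -0.05500000)
m·(v₁−v₀)/dt = (-1.3000, 0.6000, -1.1000)
ω₁ − ω₀ = (-0.47500000, 0.01214286, 0.00866667)
precession coupling = (-0.0100, 0.0260, 0.0240)
I·α + gyro = (-0.2000, 0.0600, 0.0500)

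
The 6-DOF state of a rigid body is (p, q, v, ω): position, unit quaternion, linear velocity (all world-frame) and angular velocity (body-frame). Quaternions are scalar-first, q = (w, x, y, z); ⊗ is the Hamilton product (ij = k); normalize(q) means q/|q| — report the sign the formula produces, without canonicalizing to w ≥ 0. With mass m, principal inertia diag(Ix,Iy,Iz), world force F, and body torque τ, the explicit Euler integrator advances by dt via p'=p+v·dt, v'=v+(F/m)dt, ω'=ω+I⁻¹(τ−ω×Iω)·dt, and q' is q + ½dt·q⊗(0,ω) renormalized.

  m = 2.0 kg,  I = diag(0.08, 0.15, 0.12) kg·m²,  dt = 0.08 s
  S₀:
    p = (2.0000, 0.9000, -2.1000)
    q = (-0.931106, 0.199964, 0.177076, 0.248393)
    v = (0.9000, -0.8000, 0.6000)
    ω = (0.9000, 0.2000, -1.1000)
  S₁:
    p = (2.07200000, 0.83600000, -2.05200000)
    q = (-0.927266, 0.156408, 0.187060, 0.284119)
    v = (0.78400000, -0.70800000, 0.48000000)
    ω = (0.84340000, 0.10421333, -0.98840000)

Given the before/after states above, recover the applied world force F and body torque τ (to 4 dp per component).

F = (-2.9000, 2.3000, -3.0000)
τ = (-0.0500, -0.1400, 0.1800)

velocity change Δv = (-0.11600000, 0.09200000, -0.12000000)
applied force F = (-2.9000, 2.3000, -3.0000)
Δω = ω₁−ω₀ = (-0.05660000, -0.09578667, 0.11160000)
gyro term ω₀×Iω₀ = (0.0066, 0.0396, 0.0126)
τ = I·(Δω/dt) + ω₀×(Iω₀) = (-0.0500, -0.1400, 0.1800)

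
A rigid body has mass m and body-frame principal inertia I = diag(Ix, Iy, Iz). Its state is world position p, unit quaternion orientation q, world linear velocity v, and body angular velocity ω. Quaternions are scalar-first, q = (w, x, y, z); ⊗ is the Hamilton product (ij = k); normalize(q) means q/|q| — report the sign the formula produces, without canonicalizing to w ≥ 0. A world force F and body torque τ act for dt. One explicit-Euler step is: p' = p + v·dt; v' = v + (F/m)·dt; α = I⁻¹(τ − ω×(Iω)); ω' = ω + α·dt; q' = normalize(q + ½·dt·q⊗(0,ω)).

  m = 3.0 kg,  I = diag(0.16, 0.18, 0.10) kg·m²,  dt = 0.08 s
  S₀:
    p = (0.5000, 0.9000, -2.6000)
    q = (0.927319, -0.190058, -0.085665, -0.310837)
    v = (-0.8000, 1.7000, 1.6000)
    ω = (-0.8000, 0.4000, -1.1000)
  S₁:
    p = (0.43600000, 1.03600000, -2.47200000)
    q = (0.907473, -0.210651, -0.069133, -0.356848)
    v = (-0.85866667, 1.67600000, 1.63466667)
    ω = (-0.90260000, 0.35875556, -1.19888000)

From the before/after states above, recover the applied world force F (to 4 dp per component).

F = (-2.2000, -0.9000, 1.3000)

Δv = v₁−v₀ = (-0.05866667, -0.02400000, 0.03466667)
F = m·Δv/dt = (-2.2000, -0.9000, 1.3000)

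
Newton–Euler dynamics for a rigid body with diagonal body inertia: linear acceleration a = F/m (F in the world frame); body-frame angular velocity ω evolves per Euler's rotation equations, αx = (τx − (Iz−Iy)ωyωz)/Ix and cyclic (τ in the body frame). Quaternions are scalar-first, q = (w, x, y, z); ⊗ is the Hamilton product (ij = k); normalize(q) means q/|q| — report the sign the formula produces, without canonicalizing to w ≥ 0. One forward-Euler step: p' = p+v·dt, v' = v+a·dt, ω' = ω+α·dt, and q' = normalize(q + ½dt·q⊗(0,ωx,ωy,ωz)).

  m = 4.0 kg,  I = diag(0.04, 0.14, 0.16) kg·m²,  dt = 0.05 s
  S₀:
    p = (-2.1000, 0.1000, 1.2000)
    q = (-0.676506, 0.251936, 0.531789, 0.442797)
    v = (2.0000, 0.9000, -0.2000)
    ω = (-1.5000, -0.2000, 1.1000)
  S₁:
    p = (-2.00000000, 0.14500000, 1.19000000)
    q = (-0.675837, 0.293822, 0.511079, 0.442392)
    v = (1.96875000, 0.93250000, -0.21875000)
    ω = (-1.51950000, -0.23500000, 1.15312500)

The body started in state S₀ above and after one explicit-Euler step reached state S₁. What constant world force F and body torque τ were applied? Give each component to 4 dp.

F = (-2.5000, 2.6000, -1.5000)
τ = (-0.0200, 0.1000, 0.2000)

ω₁ − ω₀ = (-0.01950000, -0.03500000, 0.05312500)
precession coupling = (-0.0044, 0.1980, 0.0300)
I·α + gyro = (-0.0200, 0.1000, 0.2000)
velocity change Δv = (-0.03125000, 0.03250000, -0.01875000)
F = m·Δv/dt = (-2.5000, 2.6000, -1.5000)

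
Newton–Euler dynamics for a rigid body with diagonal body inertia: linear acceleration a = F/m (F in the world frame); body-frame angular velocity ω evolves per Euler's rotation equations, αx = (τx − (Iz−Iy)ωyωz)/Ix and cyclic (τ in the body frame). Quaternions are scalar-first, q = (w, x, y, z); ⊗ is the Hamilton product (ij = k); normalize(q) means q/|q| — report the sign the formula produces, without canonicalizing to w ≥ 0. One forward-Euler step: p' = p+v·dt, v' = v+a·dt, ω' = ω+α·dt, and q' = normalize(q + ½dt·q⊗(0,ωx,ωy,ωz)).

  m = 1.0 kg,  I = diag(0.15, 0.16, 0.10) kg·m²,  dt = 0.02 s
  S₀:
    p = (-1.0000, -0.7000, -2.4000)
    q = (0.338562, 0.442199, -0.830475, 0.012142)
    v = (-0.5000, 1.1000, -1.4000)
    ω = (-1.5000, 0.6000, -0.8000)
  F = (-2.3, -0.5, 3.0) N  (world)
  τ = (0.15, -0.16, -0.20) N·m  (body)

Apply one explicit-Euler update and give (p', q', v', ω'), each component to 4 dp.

p' = (-1.0100, -0.6780, -2.4280)
q' = (0.3502, 0.4436, -0.8250, -0.0004)
v' = (-0.5460, 1.0900, -1.3400)
ω' = (-1.4838, 0.5725, -0.8382)

α = I⁻¹(τ − ω×Iω) = (0.8080, -1.3750, -1.9100)
ω' = ω + α·dt = (-1.4838, 0.5725, -0.8382)
q⊗(0,ω) = (1.1712971, 0.1492518, 0.5386834, -1.2512427)
updated quaternion q' = (0.3502, 0.4436, -0.8250, -0.0004)
p' = p + v·dt = (-1.0100, -0.6780, -2.4280)
new velocity v' = (-0.5460, 1.0900, -1.3400)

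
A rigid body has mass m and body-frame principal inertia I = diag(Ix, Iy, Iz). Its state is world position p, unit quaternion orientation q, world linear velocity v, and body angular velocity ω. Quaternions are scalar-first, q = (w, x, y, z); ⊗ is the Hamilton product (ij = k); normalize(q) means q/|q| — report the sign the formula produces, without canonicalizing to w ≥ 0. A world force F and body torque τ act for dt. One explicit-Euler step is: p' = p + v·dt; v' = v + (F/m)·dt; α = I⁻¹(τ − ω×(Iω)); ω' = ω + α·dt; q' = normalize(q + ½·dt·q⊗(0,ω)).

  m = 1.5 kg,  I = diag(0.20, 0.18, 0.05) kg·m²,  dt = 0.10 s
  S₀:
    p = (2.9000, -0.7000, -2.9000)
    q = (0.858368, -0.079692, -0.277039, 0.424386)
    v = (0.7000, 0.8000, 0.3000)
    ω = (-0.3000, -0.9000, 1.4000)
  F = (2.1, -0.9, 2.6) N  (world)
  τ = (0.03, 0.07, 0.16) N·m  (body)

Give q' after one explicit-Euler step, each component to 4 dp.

q' = (0.8121, -0.0925, -0.3153, 0.4822)

Hamilton product q⊗(0,ω) = (-0.8673831, -0.2634176, -0.7882782, 1.1903263)
updated quaternion q' = (0.8121, -0.0925, -0.3153, 0.4822)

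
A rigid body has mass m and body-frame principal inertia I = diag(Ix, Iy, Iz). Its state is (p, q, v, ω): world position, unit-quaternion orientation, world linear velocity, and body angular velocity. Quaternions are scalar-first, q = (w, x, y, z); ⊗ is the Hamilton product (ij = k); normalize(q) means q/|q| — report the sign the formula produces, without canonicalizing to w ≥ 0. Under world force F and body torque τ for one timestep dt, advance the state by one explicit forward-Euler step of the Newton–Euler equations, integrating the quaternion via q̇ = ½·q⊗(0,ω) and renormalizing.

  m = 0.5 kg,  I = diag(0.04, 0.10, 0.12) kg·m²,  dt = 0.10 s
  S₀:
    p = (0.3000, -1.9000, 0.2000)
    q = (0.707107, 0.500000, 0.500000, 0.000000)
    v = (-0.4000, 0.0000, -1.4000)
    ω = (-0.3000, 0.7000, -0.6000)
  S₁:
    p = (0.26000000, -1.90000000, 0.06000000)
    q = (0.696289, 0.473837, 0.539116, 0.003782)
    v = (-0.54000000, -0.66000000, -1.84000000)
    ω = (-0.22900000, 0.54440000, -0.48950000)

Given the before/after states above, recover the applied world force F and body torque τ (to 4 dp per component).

Δω = ω₁−ω₀ = (0.07100000, -0.15560000, 0.11050000)
applied torque τ = (0.0200, -0.1700, 0.1200)
Δv = v₁−v₀ = (-0.14000000, -0.66000000, -0.44000000)
applied force F = (-0.7000, -3.3000, -2.2000)

F = (-0.7000, -3.3000, -2.2000)
τ = (0.0200, -0.1700, 0.1200)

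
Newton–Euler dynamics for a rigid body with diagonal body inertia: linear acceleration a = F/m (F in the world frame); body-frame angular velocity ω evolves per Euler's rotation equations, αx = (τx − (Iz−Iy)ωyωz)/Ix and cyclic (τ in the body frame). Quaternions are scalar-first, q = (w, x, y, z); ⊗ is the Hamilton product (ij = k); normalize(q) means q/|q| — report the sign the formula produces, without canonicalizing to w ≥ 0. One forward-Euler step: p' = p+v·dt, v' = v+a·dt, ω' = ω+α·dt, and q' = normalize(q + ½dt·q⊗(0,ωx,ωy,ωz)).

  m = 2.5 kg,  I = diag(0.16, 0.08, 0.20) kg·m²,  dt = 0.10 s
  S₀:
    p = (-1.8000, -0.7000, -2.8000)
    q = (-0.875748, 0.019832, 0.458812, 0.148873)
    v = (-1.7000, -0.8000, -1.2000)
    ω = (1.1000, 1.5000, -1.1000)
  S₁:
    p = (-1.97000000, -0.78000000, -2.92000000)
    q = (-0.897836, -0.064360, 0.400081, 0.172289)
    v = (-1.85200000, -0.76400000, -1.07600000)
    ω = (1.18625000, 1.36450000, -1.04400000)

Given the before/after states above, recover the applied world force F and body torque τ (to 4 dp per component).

velocity change Δv = (-0.15200000, 0.03600000, 0.12400000)
applied force F = (-3.8000, 0.9000, 3.1000)
ω₁ − ω₀ = (0.08625000, -0.13550000, 0.05600000)
precession coupling = (-0.1980, 0.0484, -0.1320)
τ = I·(Δω/dt) + ω₀×(Iω₀) = (-0.0600, -0.0600, -0.0200)

F = (-3.8000, 0.9000, 3.1000)
τ = (-0.0600, -0.0600, -0.0200)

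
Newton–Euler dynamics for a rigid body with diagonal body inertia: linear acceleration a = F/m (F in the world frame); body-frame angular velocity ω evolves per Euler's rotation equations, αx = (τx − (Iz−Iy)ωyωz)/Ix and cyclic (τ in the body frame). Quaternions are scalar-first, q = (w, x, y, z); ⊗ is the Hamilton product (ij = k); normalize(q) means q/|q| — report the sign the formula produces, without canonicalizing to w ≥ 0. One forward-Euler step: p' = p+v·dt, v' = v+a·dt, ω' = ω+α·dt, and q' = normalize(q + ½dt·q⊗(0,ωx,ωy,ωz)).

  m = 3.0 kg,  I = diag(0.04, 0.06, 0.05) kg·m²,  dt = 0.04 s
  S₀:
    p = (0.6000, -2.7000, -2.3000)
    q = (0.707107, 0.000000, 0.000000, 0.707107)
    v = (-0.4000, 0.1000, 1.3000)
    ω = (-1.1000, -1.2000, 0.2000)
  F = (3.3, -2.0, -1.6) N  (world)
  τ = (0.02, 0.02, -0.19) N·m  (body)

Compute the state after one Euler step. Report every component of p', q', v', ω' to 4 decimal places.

p' = (0.5840, -2.6960, -2.2480)
q' = (0.7039, 0.0014, -0.0325, 0.7096)
v' = (-0.3560, 0.0733, 1.2787)
ω' = (-1.0824, -1.1881, 0.0269)

p' = p + v·dt = (0.5840, -2.6960, -2.2480)
v' = v + a·dt = (-0.3560, 0.0733, 1.2787)
precession coupling ω×(Iω) = (0.0024, 0.0022, 0.0264)
(τ − ω×Iω)/I = (0.4400, 0.2967, -4.3280)
new body rate ω' = (-1.0824, -1.1881, 0.0269)
2q̇ = q⊗(0,ω) = (-0.1414214, 0.0707107, -1.6263461, 0.1414214)
q + ½dt·q⊗(0,ω), renormalized = (0.7039, 0.0014, -0.0325, 0.7096)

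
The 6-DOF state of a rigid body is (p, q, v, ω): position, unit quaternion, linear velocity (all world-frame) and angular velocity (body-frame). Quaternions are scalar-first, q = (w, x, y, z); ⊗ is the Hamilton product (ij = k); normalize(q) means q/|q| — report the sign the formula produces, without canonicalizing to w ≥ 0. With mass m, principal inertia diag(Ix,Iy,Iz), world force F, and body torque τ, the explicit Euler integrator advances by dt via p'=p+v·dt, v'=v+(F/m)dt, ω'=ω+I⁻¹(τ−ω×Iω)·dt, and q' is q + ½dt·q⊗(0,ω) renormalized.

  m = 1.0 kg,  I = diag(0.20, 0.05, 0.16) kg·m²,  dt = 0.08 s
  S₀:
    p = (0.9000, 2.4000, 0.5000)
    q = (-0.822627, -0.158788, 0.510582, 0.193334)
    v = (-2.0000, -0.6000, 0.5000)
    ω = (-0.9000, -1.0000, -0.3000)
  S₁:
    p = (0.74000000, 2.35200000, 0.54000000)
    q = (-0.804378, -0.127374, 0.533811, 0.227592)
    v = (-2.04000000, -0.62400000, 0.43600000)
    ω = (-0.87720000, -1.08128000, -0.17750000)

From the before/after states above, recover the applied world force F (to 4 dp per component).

F = (-0.5000, -0.3000, -0.8000)

Δv = v₁−v₀ = (-0.04000000, -0.02400000, -0.06400000)
F = m·Δv/dt = (-0.5000, -0.3000, -0.8000)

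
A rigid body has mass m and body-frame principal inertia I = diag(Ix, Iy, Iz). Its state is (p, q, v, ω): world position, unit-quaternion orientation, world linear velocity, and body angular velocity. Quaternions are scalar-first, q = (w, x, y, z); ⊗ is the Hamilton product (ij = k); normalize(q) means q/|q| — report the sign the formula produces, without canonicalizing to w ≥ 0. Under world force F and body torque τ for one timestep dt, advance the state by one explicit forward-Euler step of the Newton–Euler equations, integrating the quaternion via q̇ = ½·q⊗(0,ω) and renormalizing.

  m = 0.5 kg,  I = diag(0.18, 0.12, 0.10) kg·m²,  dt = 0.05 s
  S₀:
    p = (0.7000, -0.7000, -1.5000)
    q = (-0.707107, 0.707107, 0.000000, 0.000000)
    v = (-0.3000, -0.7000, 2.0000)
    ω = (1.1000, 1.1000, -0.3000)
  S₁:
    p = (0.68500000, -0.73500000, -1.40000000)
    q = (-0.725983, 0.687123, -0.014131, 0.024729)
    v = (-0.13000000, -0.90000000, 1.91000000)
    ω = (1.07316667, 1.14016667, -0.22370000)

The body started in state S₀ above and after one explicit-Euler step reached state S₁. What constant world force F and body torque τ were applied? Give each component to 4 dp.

v₁ − v₀ = (0.17000000, -0.20000000, -0.09000000)
F = m·Δv/dt = (1.7000, -2.0000, -0.9000)
rate change Δω = (-0.02683333, 0.04016667, 0.07630000)
τ = I·(Δω/dt) + ω₀×(Iω₀) = (-0.0900, 0.0700, 0.0800)

F = (1.7000, -2.0000, -0.9000)
τ = (-0.0900, 0.0700, 0.0800)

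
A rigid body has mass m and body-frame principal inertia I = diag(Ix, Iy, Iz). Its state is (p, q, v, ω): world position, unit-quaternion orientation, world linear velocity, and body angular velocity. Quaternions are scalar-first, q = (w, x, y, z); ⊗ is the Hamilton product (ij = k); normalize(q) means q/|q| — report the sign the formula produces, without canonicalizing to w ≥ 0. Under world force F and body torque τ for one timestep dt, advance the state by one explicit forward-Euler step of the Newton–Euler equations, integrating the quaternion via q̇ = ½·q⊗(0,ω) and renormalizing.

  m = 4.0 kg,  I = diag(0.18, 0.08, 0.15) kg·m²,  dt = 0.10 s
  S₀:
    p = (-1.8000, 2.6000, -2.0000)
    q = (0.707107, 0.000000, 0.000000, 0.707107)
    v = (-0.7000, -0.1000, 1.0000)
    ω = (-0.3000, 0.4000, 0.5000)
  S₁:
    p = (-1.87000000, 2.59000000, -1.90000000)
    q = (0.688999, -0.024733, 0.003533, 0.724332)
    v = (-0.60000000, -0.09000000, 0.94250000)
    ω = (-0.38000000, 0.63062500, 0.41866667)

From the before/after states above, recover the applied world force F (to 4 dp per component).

F = (4.0000, 0.4000, -2.3000)

v₁ − v₀ = (0.10000000, 0.01000000, -0.05750000)
m·(v₁−v₀)/dt = (4.0000, 0.4000, -2.3000)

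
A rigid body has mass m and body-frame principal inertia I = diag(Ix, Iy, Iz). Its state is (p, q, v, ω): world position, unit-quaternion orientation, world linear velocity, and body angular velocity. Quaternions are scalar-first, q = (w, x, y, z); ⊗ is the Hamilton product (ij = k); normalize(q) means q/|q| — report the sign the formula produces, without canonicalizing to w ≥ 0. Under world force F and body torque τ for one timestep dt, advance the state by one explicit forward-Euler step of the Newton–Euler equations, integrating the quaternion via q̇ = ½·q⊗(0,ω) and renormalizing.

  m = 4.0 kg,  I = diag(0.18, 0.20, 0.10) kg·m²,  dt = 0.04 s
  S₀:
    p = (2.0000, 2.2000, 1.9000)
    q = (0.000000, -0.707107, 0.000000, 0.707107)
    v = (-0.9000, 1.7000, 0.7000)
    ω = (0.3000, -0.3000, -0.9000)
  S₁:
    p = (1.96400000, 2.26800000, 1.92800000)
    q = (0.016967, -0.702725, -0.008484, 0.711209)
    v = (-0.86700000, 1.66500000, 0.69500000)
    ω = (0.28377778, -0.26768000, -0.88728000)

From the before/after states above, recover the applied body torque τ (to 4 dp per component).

ω₁ − ω₀ = (-0.01622222, 0.03232000, 0.01272000)
applied torque τ = (-0.1000, 0.1400, 0.0300)

τ = (-0.1000, 0.1400, 0.0300)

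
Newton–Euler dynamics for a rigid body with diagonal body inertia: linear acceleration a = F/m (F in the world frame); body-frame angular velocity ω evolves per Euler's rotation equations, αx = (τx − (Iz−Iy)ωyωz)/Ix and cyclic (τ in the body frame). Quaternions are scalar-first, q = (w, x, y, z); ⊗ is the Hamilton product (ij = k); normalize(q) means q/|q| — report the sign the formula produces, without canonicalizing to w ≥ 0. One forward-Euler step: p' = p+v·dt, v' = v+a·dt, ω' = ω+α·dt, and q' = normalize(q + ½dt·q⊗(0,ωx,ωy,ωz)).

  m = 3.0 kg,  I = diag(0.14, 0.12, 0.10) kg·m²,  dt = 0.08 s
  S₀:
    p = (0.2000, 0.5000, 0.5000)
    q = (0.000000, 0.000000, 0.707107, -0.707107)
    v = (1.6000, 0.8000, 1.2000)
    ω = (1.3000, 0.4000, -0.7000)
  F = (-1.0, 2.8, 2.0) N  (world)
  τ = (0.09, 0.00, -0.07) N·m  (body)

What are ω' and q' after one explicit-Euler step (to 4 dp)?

ω' = (1.3482, 0.4243, -0.7477)
q' = (-0.0311, -0.0085, 0.6691, -0.7425)

gyro term ω×Iω = (0.0056, -0.0364, -0.0104)
α = I⁻¹(τ − ω×Iω) = (0.6029, 0.3033, -0.5960)
ω + α·dt = (1.3482, 0.4243, -0.7477)
q⊗(0,ω) = (-0.7778177, -0.2121321, -0.9192391, -0.9192391)
updated quaternion q' = (-0.0311, -0.0085, 0.6691, -0.7425)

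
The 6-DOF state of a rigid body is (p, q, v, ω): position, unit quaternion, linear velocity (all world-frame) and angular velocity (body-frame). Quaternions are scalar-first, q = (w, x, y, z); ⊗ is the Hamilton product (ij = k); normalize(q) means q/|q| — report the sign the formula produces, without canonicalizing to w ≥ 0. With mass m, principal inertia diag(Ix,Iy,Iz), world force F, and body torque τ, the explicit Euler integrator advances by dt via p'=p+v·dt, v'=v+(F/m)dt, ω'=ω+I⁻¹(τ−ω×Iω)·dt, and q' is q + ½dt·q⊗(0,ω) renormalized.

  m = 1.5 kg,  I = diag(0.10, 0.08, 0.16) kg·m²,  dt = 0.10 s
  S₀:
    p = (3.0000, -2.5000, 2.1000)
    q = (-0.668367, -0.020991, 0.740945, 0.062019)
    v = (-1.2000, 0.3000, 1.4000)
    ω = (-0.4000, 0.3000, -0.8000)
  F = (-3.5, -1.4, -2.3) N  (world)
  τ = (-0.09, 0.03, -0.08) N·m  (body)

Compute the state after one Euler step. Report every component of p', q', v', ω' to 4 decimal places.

p' = (2.8800, -2.4700, 2.2400)
q' = (-0.6767, -0.0381, 0.7280, 0.1031)
v' = (-1.4333, 0.2067, 1.2467)
ω' = (-0.4708, 0.3615, -0.8515)

angular accel α = (-0.7080, 0.6150, -0.5150)
new body rate ω' = (-0.4708, 0.3615, -0.8515)
Hamilton product q⊗(0,ω) = (-0.1810647, -0.3440149, -0.2421105, 0.8247743)
q' = normalize(q + ½dt·q⊗(0,ω)) = (-0.6767, -0.0381, 0.7280, 0.1031)
p' = p + v·dt = (2.8800, -2.4700, 2.2400)
v + (F/m)dt = (-1.4333, 0.2067, 1.2467)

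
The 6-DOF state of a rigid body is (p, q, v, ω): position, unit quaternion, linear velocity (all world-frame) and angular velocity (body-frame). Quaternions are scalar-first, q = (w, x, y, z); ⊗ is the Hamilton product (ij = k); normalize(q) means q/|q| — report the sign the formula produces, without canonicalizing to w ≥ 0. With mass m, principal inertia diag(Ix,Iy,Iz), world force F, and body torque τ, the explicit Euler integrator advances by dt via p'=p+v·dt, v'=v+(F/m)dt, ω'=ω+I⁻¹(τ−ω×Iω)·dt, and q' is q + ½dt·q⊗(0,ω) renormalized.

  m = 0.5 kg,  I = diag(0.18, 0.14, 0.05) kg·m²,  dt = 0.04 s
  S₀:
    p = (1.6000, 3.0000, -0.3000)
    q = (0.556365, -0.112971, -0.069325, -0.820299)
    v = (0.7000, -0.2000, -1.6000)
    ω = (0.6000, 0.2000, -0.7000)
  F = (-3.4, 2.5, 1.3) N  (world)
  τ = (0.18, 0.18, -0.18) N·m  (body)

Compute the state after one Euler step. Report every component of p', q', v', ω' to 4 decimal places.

p' = (1.6280, 2.9920, -0.3640)
q' = (0.5464, -0.1020, -0.0785, -0.8276)
v' = (0.4280, 0.0000, -1.4960)
ω' = (0.6372, 0.2670, -0.8402)

new position p' = (1.6280, 2.9920, -0.3640)
v' = v + a·dt = (0.4280, 0.0000, -1.4960)
gyro term ω×Iω = (0.0126, -0.0546, -0.0048)
(τ − ω×Iω)/I = (0.9300, 1.6757, -3.5040)
new body rate ω' = (0.6372, 0.2670, -0.8402)
Hamilton product q⊗(0,ω) = (-0.4925617, 0.5464063, -0.4599861, -0.3704547)
q' = normalize(q + ½dt·q⊗(0,ω)) = (0.5464, -0.1020, -0.0785, -0.8276)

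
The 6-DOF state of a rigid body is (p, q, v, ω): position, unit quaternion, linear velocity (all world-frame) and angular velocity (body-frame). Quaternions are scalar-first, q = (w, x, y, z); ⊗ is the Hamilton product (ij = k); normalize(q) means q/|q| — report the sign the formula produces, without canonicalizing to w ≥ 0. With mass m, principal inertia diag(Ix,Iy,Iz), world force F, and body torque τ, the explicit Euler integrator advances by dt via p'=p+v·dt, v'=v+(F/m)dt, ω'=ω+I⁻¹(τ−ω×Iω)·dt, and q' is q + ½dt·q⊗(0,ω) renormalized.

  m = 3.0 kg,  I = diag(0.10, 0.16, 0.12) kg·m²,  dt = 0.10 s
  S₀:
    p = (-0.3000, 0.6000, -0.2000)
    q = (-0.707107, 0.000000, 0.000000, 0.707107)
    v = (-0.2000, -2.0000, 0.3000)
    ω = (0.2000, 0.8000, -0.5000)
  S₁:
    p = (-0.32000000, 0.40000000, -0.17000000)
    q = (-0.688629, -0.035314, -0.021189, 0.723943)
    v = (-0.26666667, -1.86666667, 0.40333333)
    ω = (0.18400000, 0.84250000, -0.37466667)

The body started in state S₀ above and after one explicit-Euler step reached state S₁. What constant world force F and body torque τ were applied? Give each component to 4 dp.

rate change Δω = (-0.01600000, 0.04250000, 0.12533333)
precession coupling = (0.0160, 0.0020, 0.0096)
applied torque τ = (0.0000, 0.0700, 0.1600)
Δv = v₁−v₀ = (-0.06666667, 0.13333333, 0.10333333)
F = m·Δv/dt = (-2.0000, 4.0000, 3.1000)

F = (-2.0000, 4.0000, 3.1000)
τ = (0.0000, 0.0700, 0.1600)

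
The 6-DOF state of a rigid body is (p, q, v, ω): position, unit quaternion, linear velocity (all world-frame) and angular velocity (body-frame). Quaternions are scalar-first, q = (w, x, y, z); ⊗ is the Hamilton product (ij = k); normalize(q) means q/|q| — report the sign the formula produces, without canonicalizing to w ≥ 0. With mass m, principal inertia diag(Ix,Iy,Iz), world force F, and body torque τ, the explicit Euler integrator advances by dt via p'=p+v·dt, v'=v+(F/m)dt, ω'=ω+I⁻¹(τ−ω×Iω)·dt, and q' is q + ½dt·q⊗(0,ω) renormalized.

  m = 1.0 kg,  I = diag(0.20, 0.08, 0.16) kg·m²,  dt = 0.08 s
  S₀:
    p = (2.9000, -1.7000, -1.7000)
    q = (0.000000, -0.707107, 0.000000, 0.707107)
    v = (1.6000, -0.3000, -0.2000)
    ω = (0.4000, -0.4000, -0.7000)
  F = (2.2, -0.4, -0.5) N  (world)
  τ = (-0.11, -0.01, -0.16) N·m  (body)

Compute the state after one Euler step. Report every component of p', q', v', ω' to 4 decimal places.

gyro term ω×Iω = (0.0224, -0.0112, 0.0192)
(τ − ω×Iω)/I = (-0.6620, 0.0150, -1.1200)
ω + α·dt = (0.3470, -0.3988, -0.7896)
q⊗(0,ω) = (0.7778177, 0.2828428, -0.2121321, 0.2828428)
updated quaternion q' = (0.0311, -0.6953, -0.0085, 0.7180)
linear accel F/m = (2.2000, -0.4000, -0.5000)
p' = p + v·dt = (3.0280, -1.7240, -1.7160)
new velocity v' = (1.7760, -0.3320, -0.2400)

p' = (3.0280, -1.7240, -1.7160)
q' = (0.0311, -0.6953, -0.0085, 0.7180)
v' = (1.7760, -0.3320, -0.2400)
ω' = (0.3470, -0.3988, -0.7896)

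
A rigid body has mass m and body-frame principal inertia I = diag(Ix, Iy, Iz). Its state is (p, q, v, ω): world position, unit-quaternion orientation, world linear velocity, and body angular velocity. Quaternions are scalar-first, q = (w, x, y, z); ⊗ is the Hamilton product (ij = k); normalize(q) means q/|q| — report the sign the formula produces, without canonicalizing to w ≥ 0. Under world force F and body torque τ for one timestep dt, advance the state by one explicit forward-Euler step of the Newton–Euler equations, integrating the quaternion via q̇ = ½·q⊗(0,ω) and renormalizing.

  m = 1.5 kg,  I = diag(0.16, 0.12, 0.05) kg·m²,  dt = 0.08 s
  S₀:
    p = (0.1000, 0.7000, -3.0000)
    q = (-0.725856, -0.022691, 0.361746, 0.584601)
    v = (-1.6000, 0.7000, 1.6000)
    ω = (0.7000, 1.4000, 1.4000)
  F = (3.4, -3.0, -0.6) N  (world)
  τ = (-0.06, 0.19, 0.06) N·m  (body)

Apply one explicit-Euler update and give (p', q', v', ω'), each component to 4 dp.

α = I⁻¹(τ − ω×Iω) = (0.4825, 0.6850, 1.9840)
ω' = ω + α·dt = (0.7386, 1.4548, 1.5587)
2q̇ = q⊗(0,ω) = (-1.3090021, -0.8200962, -0.5752103, -1.3011880)
updated quaternion q' = (-0.7755, -0.0553, 0.3375, 0.5307)
new position p' = (-0.0280, 0.7560, -2.8720)
v' = v + a·dt = (-1.4187, 0.5400, 1.5680)

p' = (-0.0280, 0.7560, -2.8720)
q' = (-0.7755, -0.0553, 0.3375, 0.5307)
v' = (-1.4187, 0.5400, 1.5680)
ω' = (0.7386, 1.4548, 1.5587)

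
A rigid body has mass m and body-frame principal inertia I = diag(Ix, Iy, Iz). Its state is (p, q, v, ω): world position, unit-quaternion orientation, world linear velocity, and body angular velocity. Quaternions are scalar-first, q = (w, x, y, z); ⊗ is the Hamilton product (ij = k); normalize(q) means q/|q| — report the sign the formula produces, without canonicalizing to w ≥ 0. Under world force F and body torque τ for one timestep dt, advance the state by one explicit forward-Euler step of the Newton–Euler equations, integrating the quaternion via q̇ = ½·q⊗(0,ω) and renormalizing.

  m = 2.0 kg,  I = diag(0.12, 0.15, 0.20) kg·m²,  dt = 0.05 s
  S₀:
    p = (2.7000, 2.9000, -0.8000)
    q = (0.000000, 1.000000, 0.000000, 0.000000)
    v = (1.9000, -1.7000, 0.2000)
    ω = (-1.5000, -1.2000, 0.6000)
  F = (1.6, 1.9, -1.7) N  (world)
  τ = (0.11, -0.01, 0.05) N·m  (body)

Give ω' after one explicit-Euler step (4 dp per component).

ω×(Iω) gyroscopic = (-0.0360, 0.0720, 0.0540)
(τ − ω×Iω)/I = (1.2167, -0.5467, -0.0200)
ω + α·dt = (-1.4392, -1.2273, 0.5990)

ω' = (-1.4392, -1.2273, 0.5990)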